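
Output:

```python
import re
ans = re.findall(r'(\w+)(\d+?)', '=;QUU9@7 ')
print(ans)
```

Pattern: one or more of a word character (captured); then one or more of a digit (lazy) (captured).
Scanning left to right: at [2:6] match 'QUU9', groups = ('QUU', '9').
2 groups means the one result is a tuple of 2 captured strings — 1 here.

[('QUU', '9')]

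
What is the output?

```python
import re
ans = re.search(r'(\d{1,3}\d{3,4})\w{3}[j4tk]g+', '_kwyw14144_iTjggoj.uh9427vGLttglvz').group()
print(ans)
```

The match spans [5:16] → '14144_iTjgg'.

14144_iTjgg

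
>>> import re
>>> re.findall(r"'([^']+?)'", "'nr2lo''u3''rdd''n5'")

Walking the string: at [0:7] match "'nr2lo'", group 1 = 'nr2lo'; at [7:11] match "'u3'", group 1 = 'u3'; at [11:16] match "'rdd'", group 1 = 'rdd'; at [16:20] match "'n5'", group 1 = 'n5'.
Because there's exactly one group, `findall` drops the full match and keeps group 1 from each hit.

['nr2lo', 'u3', 'rdd', 'n5']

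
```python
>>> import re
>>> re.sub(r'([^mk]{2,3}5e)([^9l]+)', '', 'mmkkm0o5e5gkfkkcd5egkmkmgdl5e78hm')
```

Pattern: 2 to 3 of any character except [mk], then the literal '5e' (captured); then one or more of any character except [9l] (captured).
Matches: at [5:26] → '0o5e5gkfkkcd5egkmkmgd'.
`sub` substitutes '' at each match site.

'mmkkml5e78hm'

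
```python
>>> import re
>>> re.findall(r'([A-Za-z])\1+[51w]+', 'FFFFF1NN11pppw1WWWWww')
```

['F', 'N', 'p', 'W']

`\1` has to match the exact text group 1 already captured.
Walking the string: at [0:6] match 'FFFFF1', group 1 = 'F'; at [6:10] match 'NN11', group 1 = 'N'; at [10:15] match 'pppw1', group 1 = 'p'; at [15:21] match 'WWWWww', group 1 = 'W'.
With a single group, `findall` returns only what that group captured — 4 items.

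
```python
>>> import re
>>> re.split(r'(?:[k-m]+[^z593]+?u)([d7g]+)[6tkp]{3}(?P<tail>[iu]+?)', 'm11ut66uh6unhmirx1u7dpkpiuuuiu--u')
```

This matches one or more of a character in [k-m], then one or more of any character except [z593] (lazy), then a literal 'u' (non-capturing group); then one or more of one of [d7g] (captured); then exactly 3 of one of [6tkp]; then one or more of one of [iu] (lazy) (captured as 'tail').
Because the quantifier is non-greedy, it stops expanding at the earliest point where the rest of the pattern can succeed.
Matches to split on: at [0:25] → 'm11ut66uh6unhmirx1u7dpkpi'.
`re.split` interleaves the captured-group text with the surrounding fragments.

['', '7d', 'i', 'uuuiu--u']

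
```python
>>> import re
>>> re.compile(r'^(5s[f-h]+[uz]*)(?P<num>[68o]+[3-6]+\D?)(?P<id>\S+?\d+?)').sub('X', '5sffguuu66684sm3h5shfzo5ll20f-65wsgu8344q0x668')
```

'Xh5shfzo5ll20f-65wsgu8344q0x668'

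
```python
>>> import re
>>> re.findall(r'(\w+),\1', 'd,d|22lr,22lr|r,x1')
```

The backreference `\1` re-matches whatever the first group consumed, character for character.
Scanning left to right: at [0:3] match 'd,d', group 1 = 'd'; at [4:13] match '22lr,22lr', group 1 = '22lr'.
With a single group, `findall` returns only what that group captured — 2 items.

['d', '22lr']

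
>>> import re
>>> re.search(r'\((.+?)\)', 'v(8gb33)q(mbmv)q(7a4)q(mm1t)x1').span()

(1, 8)

Because the quantifier is non-greedy, it stops expanding at the earliest point where the rest of the pattern can succeed.
Unlike `match`, `search` isn't anchored — it looks for the pattern anywhere in the string.
The match spans [1:8] → '(8gb33)'.
Captured: group 1 = '8gb33'.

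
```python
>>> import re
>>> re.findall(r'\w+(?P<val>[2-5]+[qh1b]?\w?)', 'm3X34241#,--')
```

The pattern matches one or more of a word character; then one or more of a character in [2-5], then optionally one of [qh1b], then optionally a word character (captured as 'val').
With a single group, `findall` returns only what that group captured — 1 item.

['41']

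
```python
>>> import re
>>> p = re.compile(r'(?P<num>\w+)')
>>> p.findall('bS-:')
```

The pattern matches one or more of a word character (captured as 'num').
One capturing group, so `findall` returns just the captured substring from the one match — 1 in all.

['bS']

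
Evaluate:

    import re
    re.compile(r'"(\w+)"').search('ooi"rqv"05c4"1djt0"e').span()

(3, 8)

The match spans [3:8] → '"rqv"'.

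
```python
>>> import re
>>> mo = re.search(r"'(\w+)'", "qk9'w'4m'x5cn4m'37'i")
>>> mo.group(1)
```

`search` walks the string left to right and returns the first match it finds.
The match spans [3:6] → "'w'".
Captured: group 1 = 'w'.

'w'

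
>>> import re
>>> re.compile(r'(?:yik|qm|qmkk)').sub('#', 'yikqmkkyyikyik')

'##kky##'

`|` is ordered: at each position the engine commits to the first alternative that works.
Each match is replaced by '#'.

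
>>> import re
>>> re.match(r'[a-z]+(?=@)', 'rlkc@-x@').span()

Because the assertion is zero-width, the text it checks is not consumed and won't appear in the result.
`re.match` won't scan ahead — the pattern has to work from the very first character.
The match spans [0:4] → 'rlkc'.

(0, 4)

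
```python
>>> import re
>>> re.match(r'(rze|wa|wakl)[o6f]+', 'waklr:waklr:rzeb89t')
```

None

`match` is anchored at position 0; if the pattern doesn't fit there, it returns None.
Here the string doesn't start with a match, so the call returns None.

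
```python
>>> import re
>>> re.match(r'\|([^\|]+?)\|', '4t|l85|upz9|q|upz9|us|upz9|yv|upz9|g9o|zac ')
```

None

`re.match` won't scan ahead — the pattern has to work from the very first character.
Here position 0 doesn't satisfy it, so the call returns None.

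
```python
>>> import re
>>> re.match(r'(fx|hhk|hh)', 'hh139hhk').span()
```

(0, 2)

With `match`, the pattern is implicitly anchored at the beginning.
The match spans [0:2] → 'hh'.
Captured: group 1 = 'hh'.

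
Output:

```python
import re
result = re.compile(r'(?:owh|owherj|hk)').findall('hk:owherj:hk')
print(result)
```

The regex engine tests alternatives in the order written; an earlier branch that matches wins even if a later one would match more.
Since nothing is captured, `findall` lists the 3 matched substrings directly.

['hk', 'owh', 'hk']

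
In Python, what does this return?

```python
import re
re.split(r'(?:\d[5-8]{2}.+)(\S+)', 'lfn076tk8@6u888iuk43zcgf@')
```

['lfn', '@', '']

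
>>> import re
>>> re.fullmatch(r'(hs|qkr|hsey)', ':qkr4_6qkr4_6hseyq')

`re.fullmatch` is like wrapping the pattern in `^…$` (in single-line mode).
Here there's no way to consume every character, so the call returns None.

None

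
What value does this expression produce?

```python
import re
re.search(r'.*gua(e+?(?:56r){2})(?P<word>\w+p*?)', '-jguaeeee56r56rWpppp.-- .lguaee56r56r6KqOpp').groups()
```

('ee56r56r', '6KqOpp')

The pattern matches zero or more of any character, then the literal 'gua'; then one or more of the literal 'e' (lazy), then the literal '56r' repeated 2 times (captured); then one or more of a word character, then zero or more of the literal 'p' (lazy) (captured as 'word').
Unlike `match`, `search` isn't anchored — it looks for the pattern anywhere in the string.
The match spans [0:43] → '-jguaeeee56r56rWpppp.-- .lguaee56r56r6KqOpp'.
Captured: group 1 = 'ee56r56r', group 2 = '6KqOpp'.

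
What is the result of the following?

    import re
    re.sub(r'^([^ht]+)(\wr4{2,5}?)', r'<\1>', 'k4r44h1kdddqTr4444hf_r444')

`\1` in the replacement pulls in group 1's text for each match.

'<k>h1kdddqTr4444hf_r444'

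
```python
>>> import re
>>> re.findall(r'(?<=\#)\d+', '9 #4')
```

The lookaround is zero-width — it requires the adjacent text to match without consuming it, so the asserted text isn't part of the match.
Matches: at [3:4] → '4'.
With no groups in the pattern, `findall` gives back each whole match — 1 here.

['4']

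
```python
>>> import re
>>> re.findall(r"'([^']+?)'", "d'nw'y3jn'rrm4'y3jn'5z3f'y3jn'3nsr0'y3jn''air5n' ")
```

One capturing group, so `findall` returns just the captured substring from each match — 5 in all.

['nw', 'rrm4', '5z3f', '3nsr0', 'air5n']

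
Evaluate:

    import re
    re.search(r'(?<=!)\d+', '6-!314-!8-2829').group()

'314'

The `(?=…)`/`(?<=…)` assertion just peeks at neighbouring text; it doesn't advance the match position.
Unlike `match`, `search` isn't anchored — it looks for the pattern anywhere in the string.
The match spans [3:6] → '314'.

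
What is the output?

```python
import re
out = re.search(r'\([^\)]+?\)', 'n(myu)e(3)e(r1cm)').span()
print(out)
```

The match spans [1:6] → '(myu)'.

(1, 6)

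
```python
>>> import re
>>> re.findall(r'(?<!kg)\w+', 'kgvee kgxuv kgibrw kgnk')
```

['kgvee', 'kgxuv', 'kgibrw', 'kgnk']

Because the assertion is negative and zero-width, positions next to the forbidden text are skipped.
Scanning left to right: at [0:5] → 'kgvee'; at [6:11] → 'kgxuv'; at [12:18] → 'kgibrw'; at [19:23] → 'kgnk'.
No capturing groups, so `findall` returns the 4 full match strings.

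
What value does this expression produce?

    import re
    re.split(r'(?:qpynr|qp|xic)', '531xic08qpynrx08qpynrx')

Alternation isn't longest-match — the leftmost alternative that fits at this position is chosen.
`split` removes every match and returns the 4 fragments in between.

['531', '08', 'x08', 'x']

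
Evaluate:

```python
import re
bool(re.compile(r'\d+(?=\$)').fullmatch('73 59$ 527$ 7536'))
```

The positive lookaround only admits positions where the adjacent text matches; those characters stay outside the span.
`fullmatch` succeeds only if the pattern covers the string from start to end.
Here there's no way to consume every character, so the call returns None, and `bool(None)` is False.

False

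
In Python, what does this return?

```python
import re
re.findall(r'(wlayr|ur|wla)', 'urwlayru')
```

`|` is ordered: at each position the engine commits to the first alternative that works.
With a single group, `findall` returns only what that group captured — 2 items.

['ur', 'wlayr']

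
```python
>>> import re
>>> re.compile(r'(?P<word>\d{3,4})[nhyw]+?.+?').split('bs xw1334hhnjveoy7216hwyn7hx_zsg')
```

['bs xw', '1334', 'njveoy', '7216', 'yn7hx_zsg']

The group in the pattern means `split` returns the separators' captures alongside the pieces.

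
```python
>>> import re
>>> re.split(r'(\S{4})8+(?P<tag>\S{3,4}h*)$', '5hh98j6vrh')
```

Pattern: exactly 4 of a non-whitespace character (captured); then one or more of a literal '8'; then 3 to 4 of a non-whitespace character, then zero or more of the literal 'h' (captured as 'tag'); then anchored at the end.
Matches to split on: at [0:10] → '5hh98j6vrh'.
With a capturing group present, the delimiter's captured portion is kept in the result list.

['', '5hh9', 'j6vrh', '']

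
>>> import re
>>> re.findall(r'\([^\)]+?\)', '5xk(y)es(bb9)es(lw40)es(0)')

['(y)', '(bb9)', '(lw40)', '(0)']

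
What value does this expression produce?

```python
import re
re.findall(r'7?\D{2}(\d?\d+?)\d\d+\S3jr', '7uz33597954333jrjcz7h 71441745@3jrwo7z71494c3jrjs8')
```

A `+?`/`*?`/`{m,n}?` starts at its minimum and grows only as far as needed for what follows to match.
Because there's exactly one group, `findall` drops the full match and keeps group 1 from each hit.

['33', '71']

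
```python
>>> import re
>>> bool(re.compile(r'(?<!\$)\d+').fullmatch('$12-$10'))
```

Because the assertion is negative and zero-width, positions next to the forbidden text are skipped.
`re.fullmatch` requires the pattern to consume the entire string.
Here the string isn't matched end-to-end, so the call returns None, and `bool(None)` is False.

False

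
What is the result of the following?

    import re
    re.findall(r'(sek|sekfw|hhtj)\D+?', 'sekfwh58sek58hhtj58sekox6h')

['sek', 'sek']

Branches in `(...|...)` are attempted left-to-right; the first branch that allows the whole pattern to succeed is taken.
One capturing group, so `findall` returns just the captured substring from each match — 2 in all.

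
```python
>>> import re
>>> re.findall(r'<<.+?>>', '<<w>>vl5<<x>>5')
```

A `+?`/`*?`/`{m,n}?` starts at its minimum and grows only as far as needed for what follows to match.
Scanning left to right: at [0:5] → '<<w>>'; at [8:13] → '<<x>>'.
No capturing groups, so `findall` returns the 2 full match strings.

['<<w>>', '<<x>>']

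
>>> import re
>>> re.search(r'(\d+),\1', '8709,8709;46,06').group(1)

'8709'

`\1` has to match the exact text group 1 already captured.
`re.search` tries every starting position until one works.
The match spans [0:9] → '8709,8709'.
Captured: group 1 = '8709'.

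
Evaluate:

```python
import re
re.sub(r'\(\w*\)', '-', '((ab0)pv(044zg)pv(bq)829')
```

Matches: at [1:6] → '(ab0)'; at [8:15] → '(044zg)'; at [17:21] → '(bq)'.
Every occurrence is swapped for '-'.

'(-pv-pv-829'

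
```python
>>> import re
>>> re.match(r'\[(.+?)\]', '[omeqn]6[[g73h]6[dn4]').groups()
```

With the lazy modifier that quantifier settles for the fewest repetitions that let the rest of the pattern succeed (the atoms after it are unaffected and can still be greedy).
With `match`, the pattern is implicitly anchored at the beginning.
The match spans [0:7] → '[omeqn]'.
Captured: group 1 = 'omeqn'.

('omeqn',)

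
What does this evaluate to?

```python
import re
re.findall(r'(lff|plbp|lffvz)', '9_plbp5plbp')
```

['plbp', 'plbp']

Scanning left to right: at [2:6] match 'plbp', group 1 = 'plbp'; at [7:11] match 'plbp', group 1 = 'plbp'.
One capturing group, so `findall` returns just the captured substring from each match — 2 in all.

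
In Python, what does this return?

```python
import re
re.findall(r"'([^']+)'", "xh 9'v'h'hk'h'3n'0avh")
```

['v', 'hk', '3n']

Walking the string: at [4:7] match "'v'", group 1 = 'v'; at [8:12] match "'hk'", group 1 = 'hk'; at [13:17] match "'3n'", group 1 = '3n'.
`findall` collects group 1 from each match (3 total).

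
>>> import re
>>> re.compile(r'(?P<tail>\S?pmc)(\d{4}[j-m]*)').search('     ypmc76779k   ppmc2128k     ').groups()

('ypmc', '7677')

The match spans [5:13] → 'ypmc7677'.
Captured: group 1 = 'ypmc', group 2 = '7677'.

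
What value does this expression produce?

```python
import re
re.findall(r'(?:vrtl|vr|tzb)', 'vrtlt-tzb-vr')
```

['vrtl', 'tzb', 'vr']

Alternation tries branches left to right and keeps the first one that lets the overall match succeed at that position.
Matches: at [0:4] → 'vrtl'; at [6:9] → 'tzb'; at [10:12] → 'vr'.
No capturing groups, so `findall` returns the 3 full match strings.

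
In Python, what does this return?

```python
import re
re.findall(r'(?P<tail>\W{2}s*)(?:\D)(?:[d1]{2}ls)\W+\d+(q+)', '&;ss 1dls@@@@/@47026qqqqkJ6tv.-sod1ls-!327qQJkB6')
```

[('&;ss', 'qqqq'), ('.-s', 'q')]

The pattern matches exactly 2 of a non-word character, then zero or more of the literal 's' (captured as 'tail'); then a non-digit (non-capturing group); then exactly 2 of one of [d1], then the literal 'ls' (non-capturing group); then one or more of a non-word character, then one or more of a digit; then one or more of a literal 'q' (captured).
Walking the string: at [0:24] match '&;ss 1dls@@@@/@47026qqqq', groups = ('&;ss', 'qqqq'); at [29:43] match '.-sod1ls-!327q', groups = ('.-s', 'q').
`findall` packs the 2 group values into a tuple for every match.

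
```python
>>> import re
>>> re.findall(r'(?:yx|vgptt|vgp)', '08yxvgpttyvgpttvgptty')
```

['yx', 'vgptt', 'vgptt', 'vgptt']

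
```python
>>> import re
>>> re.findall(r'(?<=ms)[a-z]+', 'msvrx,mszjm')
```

['vrx', 'zjm']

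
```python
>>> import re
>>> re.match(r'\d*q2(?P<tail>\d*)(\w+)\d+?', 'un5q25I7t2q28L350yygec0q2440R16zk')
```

Pattern: zero or more of a digit, then the literal 'q2'; then zero or more of a digit (captured as 'tail'); then one or more of a word character (captured); then one or more of a digit (lazy).
`match` is anchored at position 0; if the pattern doesn't fit there, it returns None.
Here the pattern fails at index 0, so the call returns None.

None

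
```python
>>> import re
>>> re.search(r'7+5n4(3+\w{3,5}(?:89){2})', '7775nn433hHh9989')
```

Here the pattern never matches, so the call returns None.

None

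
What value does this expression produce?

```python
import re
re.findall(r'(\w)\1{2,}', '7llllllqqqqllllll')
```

After group 1 captures some text, `\1` only succeeds where that same text appears again.
`findall` collects group 1 from each match (3 total).

['l', 'q', 'l']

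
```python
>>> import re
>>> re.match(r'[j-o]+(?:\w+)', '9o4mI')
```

None

Pattern: one or more of a character in [j-o]; then one or more of a word character (non-capturing group).
`match` is anchored at position 0; if the pattern doesn't fit there, it returns None.
Here the string doesn't start with a match, so the call returns None.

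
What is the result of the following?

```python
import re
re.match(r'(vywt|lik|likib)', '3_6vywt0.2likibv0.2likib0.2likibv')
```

None

`re.match` won't scan ahead — the pattern has to work from the very first character.
Here position 0 doesn't satisfy it, so the call returns None.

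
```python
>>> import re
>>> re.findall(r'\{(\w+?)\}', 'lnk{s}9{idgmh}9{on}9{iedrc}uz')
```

Scanning left to right: at [3:6] match '{s}', group 1 = 's'; at [7:14] match '{idgmh}', group 1 = 'idgmh'; at [15:19] match '{on}', group 1 = 'on'; at [20:27] match '{iedrc}', group 1 = 'iedrc'.
With a single group, `findall` returns only what that group captured — 4 items.

['s', 'idgmh', 'on', 'iedrc']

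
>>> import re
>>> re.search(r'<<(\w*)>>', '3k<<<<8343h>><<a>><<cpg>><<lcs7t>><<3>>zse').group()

'<<8343h>>'

The match spans [4:13] → '<<8343h>>'.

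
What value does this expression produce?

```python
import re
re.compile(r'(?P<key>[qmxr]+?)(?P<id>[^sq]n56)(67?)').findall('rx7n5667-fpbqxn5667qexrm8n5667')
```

[('rx', '7n56', '67'), ('q', 'xn56', '67'), ('xrm', '8n56', '67')]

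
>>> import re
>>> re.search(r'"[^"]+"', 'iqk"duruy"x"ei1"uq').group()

'"duruy"'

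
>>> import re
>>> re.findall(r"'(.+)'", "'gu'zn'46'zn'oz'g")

Because there's exactly one group, `findall` drops the full match and keeps group 1 from the one hit.

["gu'zn'46'zn'oz"]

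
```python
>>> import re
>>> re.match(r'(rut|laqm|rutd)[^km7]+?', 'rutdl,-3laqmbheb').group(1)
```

'rut'

The match spans [0:4] → 'rutd'.
Captured: group 1 = 'rut'.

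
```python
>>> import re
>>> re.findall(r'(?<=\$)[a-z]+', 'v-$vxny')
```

['vxny']

The positive lookaround only admits positions where the adjacent text matches; those characters stay outside the span.
`findall` yields the raw match text (1 of them) because the pattern has no groups.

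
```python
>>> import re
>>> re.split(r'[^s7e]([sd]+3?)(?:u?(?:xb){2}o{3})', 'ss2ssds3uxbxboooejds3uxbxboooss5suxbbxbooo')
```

['ss', 'ssds3', 'e', 'ds3', 'ss5suxbbxbooo']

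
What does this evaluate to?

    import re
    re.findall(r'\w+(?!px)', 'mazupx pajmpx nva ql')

Because the assertion is negative and zero-width, positions next to the forbidden text are skipped.
With no groups in the pattern, `findall` gives back each whole match — 4 here.

['mazupx', 'pajmpx', 'nva', 'ql']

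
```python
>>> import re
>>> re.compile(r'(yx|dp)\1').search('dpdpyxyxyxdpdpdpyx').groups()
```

`\1` is not a pattern — it's the concrete string captured by group 1, re-applied verbatim.
`search` walks the string left to right and returns the first match it finds.
The match spans [0:4] → 'dpdp'.
Captured: group 1 = 'dp'.

('dp',)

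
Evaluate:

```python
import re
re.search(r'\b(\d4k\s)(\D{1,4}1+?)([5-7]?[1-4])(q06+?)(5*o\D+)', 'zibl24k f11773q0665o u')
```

The pattern matches a word boundary (`\b`, zero-width); then a digit, then the literal '4k', then whitespace (captured); then 1 to 4 of a non-digit, then one or more of a literal '1' (lazy) (captured); then optionally a character in [5-7], then a character in [1-4] (captured); then the literal 'q0', then one or more of the literal '6' (lazy) (captured); then zero or more of the literal '5', then the literal 'o', then one or more of a non-digit (captured).
Here the pattern never matches, so the call returns None.

None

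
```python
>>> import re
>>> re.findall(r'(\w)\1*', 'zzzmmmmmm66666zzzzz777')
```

['z', 'm', '6', 'z', '7']

`\1` is not a pattern — it's the concrete string captured by group 1, re-applied verbatim.
Walking the string: at [0:3] match 'zzz', group 1 = 'z'; at [3:9] match 'mmmmmm', group 1 = 'm'; at [9:14] match '66666', group 1 = '6'; at [14:19] match 'zzzzz', group 1 = 'z'; at [19:22] match '777', group 1 = '7'.
`findall` collects group 1 from each match (5 total).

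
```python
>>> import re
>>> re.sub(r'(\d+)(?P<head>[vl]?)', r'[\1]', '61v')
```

Each match is replaced using the text its own group 1 captured.

'[61]'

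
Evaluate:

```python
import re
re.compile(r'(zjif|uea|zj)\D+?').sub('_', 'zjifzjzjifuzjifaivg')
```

'_j__ivg'

Branches in `(...|...)` are attempted left-to-right; the first branch that allows the whole pattern to succeed is taken.
Matches: at [0:5] → 'zjifz'; at [6:11] → 'zjifu'; at [11:16] → 'zjifa'.
Every occurrence is swapped for '_'.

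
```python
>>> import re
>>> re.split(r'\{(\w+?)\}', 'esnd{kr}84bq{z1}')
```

['esnd', 'kr', '84bq', 'z1', '']

Matches to split on: at [4:8] → '{kr}'; at [12:16] → '{z1}'.
`re.split` interleaves the captured-group text with the surrounding fragments.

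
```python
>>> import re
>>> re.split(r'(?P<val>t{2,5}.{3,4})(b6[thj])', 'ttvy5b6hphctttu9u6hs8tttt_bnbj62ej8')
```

This matches 2 to 5 of a literal 't', then 3 to 4 of any character (captured as 'val'); then the literal 'b6', then one of [thj] (captured).
Matches to split on: at [0:8] → 'ttvy5b6h'.
`re.split` interleaves the captured-group text with the surrounding fragments.

['', 'ttvy5', 'b6h', 'phctttu9u6hs8tttt_bnbj62ej8']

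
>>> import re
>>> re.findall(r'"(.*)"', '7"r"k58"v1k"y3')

['r"k58"v1k']

Scanning left to right: at [1:12] match '"r"k58"v1k"', group 1 = 'r"k58"v1k'.
`findall` collects group 1 from the one match (1 total).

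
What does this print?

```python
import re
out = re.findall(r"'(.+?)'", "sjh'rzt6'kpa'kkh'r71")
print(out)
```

['rzt6', 'kkh']

Because there's exactly one group, `findall` drops the full match and keeps group 1 from each hit.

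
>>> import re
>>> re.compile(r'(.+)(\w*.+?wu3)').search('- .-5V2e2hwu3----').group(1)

The pattern matches one or more of any character (captured); then zero or more of a word character, then one or more of any character (lazy), then the literal 'wu3' (captured).
`re.search` scans for the first position where the pattern succeeds.
The match spans [0:13] → '- .-5V2e2hwu3'.
Captured: group 1 = '- .-5V2e2', group 2 = 'hwu3'.

'- .-5V2e2'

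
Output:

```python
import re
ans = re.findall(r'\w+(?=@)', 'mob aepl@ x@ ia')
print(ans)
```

['aepl', 'x']

The `(?=…)`/`(?<=…)` assertion just peeks at neighbouring text; it doesn't advance the match position.
Scanning left to right: at [4:8] → 'aepl'; at [10:11] → 'x'.
With no groups in the pattern, `findall` gives back each whole match — 2 here.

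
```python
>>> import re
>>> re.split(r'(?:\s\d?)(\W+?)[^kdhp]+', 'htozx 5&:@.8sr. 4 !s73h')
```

Pattern: whitespace, then optionally a digit (non-capturing group); then one or more of a non-word character (lazy) (captured); then one or more of any character except [kdhp].
Matches to split on: at [5:22] → ' 5&:@.8sr. 4 !s73'.
`re.split` interleaves the captured-group text with the surrounding fragments.

['htozx', '&', 'h']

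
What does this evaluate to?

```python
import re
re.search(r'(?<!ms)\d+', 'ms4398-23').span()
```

(3, 6)

The negative lookaround is zero-width — it rules out positions where the adjacent text would match, without consuming anything.
`re.search` tries every starting position until one works.
The match spans [3:6] → '398'.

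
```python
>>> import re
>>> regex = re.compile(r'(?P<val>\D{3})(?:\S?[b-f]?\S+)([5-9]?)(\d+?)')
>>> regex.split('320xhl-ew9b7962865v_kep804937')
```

This matches exactly 3 of a non-digit (captured as 'val'); then optionally a non-whitespace character, then optionally a character in [b-f], then one or more of a non-whitespace character (non-capturing group); then optionally a character in [5-9] (captured); then one or more of a digit (lazy) (captured).
Matches to split on: at [3:29] → 'xhl-ew9b7962865v_kep804937'.
The group in the pattern means `split` returns the separators' captures alongside the pieces.

['320', 'xhl', '', '7', '']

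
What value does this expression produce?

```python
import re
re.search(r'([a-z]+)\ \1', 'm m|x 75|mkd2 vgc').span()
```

(0, 3)

After group 1 captures some text, `\1` only succeeds where that same text appears again.
`re.search` scans for the first position where the pattern succeeds.
The match spans [0:3] → 'm m'.
Captured: group 1 = 'm'.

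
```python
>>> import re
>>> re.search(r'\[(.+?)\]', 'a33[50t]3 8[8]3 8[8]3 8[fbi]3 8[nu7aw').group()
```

The `?` after the quantifier makes it lazy — it takes as little as possible before letting the rest of the pattern try.
`search` walks the string left to right and returns the first match it finds.
The match spans [3:8] → '[50t]'.
Captured: group 1 = '50t'.

'[50t]'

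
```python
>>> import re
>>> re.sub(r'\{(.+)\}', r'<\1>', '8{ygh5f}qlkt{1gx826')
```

Matches: at [1:8] → '{ygh5f}'.
`\1` in the replacement pulls in group 1's text for each match.

'8<ygh5f>qlkt{1gx826'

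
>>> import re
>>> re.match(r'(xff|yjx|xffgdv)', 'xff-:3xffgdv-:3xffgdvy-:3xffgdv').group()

'xff'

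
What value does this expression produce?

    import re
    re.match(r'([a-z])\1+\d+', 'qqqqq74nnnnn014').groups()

('q',)

A backreference is literal: `\1` must see the identical characters the first group matched.
`re.match` won't scan ahead — the pattern has to work from the very first character.
The match spans [0:7] → 'qqqqq74'.
Captured: group 1 = 'q'.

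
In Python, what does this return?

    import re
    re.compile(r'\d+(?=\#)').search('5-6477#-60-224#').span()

The lookaround is zero-width — it requires the adjacent text to match without consuming it, so the asserted text isn't part of the match.
`re.search` scans for the first position where the pattern succeeds.
The match spans [2:6] → '6477'.

(2, 6)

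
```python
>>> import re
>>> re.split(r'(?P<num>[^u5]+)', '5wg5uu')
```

Because the pattern has a capturing group, `split` also inserts each captured text between the pieces.

['5', 'wg', '5uu']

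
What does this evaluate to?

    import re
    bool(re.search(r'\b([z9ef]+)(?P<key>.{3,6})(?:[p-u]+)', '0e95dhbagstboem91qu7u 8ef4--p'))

False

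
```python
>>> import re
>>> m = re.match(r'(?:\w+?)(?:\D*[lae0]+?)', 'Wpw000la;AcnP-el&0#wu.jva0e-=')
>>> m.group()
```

'Wpw0'

This matches one or more of a word character (lazy) (non-capturing group); then zero or more of a non-digit, then one or more of one of [lae0] (lazy) (non-capturing group).
A `+?`/`*?`/`{m,n}?` starts at its minimum and grows only as far as needed for what follows to match.
`match` is anchored at position 0; if the pattern doesn't fit there, it returns None.
The match spans [0:4] → 'Wpw0'.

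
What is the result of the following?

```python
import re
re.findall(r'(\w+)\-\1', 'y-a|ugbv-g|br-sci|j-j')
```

['j']

After group 1 captures some text, `\1` only succeeds where that same text appears again.
Matches: at [18:21] match 'j-j', group 1 = 'j'.
One capturing group, so `findall` returns just the captured substring from the one match — 1 in all.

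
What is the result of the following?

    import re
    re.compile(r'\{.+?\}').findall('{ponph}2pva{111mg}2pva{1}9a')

['{ponph}', '{111mg}', '{1}']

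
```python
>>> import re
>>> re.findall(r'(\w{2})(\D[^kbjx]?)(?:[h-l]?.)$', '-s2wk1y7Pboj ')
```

[('7P', 'bo')]

The pattern matches exactly 2 of a word character (captured); then a non-digit, then optionally any character except [kbjx] (captured); then optionally a character in [h-l], then any character (non-capturing group); then anchored at the end.
`findall` packs the 2 group values into a tuple for every match.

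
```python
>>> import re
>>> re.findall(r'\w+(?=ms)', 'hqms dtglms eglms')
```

['hq', 'dtgl', 'egl']

The `(?=…)`/`(?<=…)` assertion just peeks at neighbouring text; it doesn't advance the match position.
Scanning left to right: at [0:2] → 'hq'; at [5:9] → 'dtgl'; at [12:15] → 'egl'.
Since nothing is captured, `findall` lists the 3 matched substrings directly.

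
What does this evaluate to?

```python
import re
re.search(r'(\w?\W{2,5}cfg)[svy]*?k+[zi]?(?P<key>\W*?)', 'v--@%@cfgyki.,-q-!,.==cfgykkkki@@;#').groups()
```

('v--@%@cfg', '')

Pattern: optionally a word character, then 2 to 5 of a non-word character, then the literal 'cfg' (captured); then zero or more of one of [svy] (lazy), then one or more of the literal 'k', then optionally one of [zi]; then zero or more of a non-word character (lazy) (captured as 'key').
The `?` after the quantifier makes it lazy — it takes as little as possible before letting the rest of the pattern try.
`re.search` tries every starting position until one works.
The match spans [0:12] → 'v--@%@cfgyki'.
Captured: group 1 = 'v--@%@cfg', group 2 = ''.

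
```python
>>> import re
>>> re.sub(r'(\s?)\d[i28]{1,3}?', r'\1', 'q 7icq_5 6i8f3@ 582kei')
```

'q cq_5 8f3@ 2kei'

Pattern: optionally whitespace (captured); then a digit, then 1 to 3 of one of [i28] (lazy).
A `+?`/`*?`/`{m,n}?` starts at its minimum and grows only as far as needed for what follows to match.
Matches: at [1:4] → ' 7i'; at [8:11] → ' 6i'; at [15:18] → ' 58'.
Each match is replaced using the text its own group 1 captured.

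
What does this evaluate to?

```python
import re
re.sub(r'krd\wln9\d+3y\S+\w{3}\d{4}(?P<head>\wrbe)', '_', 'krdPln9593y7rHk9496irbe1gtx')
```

The pattern matches the literal 'krd', then a word character; then the literal 'ln9', then one or more of a digit, then the literal '3y'; then one or more of a non-whitespace character, then exactly 3 of a word character, then exactly 4 of a digit; then a word character, then the literal 'rbe' (captured as 'head').
Matches: at [0:23] → 'krdPln9593y7rHk9496irbe'.
`sub` substitutes '_' at each match site.

'_1gtx'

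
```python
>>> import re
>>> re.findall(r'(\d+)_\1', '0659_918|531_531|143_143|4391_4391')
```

A backreference is literal: `\1` must see the identical characters the first group matched.
`findall` collects group 1 from each match (4 total).

['9', '531', '143', '4391']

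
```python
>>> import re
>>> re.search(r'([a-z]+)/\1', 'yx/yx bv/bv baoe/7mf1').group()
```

A backreference is literal: `\1` must see the identical characters the first group matched.
`re.search` scans for the first position where the pattern succeeds.
The match spans [0:5] → 'yx/yx'.
Captured: group 1 = 'yx'.

'yx/yx'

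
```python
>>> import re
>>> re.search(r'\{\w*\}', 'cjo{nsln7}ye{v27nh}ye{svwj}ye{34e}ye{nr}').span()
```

(3, 10)

The match spans [3:10] → '{nsln7}'.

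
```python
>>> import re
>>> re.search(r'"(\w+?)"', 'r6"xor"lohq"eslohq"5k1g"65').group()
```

`re.search` scans for the first position where the pattern succeeds.
The match spans [2:7] → '"xor"'.
Captured: group 1 = 'xor'.

'"xor"'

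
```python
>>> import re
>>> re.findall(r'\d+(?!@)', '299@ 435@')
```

['29', '43']

A negative assertion filters positions out without eating any characters.
Walking the string: at [0:2] → '29'; at [5:7] → '43'.
No capturing groups, so `findall` returns the 2 full match strings.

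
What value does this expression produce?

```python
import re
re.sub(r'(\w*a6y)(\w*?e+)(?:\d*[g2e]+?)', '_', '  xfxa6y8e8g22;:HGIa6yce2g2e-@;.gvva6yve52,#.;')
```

'  _22;:_2e-@;._,#.;'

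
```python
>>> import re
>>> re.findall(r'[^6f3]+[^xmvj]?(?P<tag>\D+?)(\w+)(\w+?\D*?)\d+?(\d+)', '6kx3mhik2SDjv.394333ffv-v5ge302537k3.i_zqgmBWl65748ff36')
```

[('m', 'hik2SDj', 'v.', '94333'), ('e', '302537k', '3.i_zqgmBWl', '5748')]

The pattern matches one or more of any character except [6f3], then optionally any character except [xmvj]; then one or more of a non-digit (lazy) (captured as 'tag'); then one or more of a word character (captured); then one or more of a word character (lazy), then zero or more of a non-digit (lazy) (captured); then one or more of a digit (lazy); then one or more of a digit (captured).
With the lazy modifier that quantifier settles for the fewest repetitions that let the rest of the pattern succeed (the atoms after it are unaffected and can still be greedy).
Matches: at [1:20] match 'kx3mhik2SDjv.394333', groups = ('m', 'hik2SDj', 'v.', '94333'); at [22:51] match 'v-v5ge302537k3.i_zqgmBWl65748', groups = ('e', '302537k', '3.i_zqgmBWl', '5748').
4 groups means each result is a tuple of 4 captured strings — 2 here.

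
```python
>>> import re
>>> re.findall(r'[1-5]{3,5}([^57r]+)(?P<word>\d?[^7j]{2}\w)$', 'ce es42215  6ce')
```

The pattern matches 3 to 5 of a character in [1-5]; then one or more of any character except [57r] (captured); then optionally a digit, then exactly 2 of any character except [7j], then a word character (captured as 'word'); then anchored at the end.
Walking the string: at [5:15] match '42215  6ce', groups = ('  ', '6ce').
With 2 capturing groups, `findall` returns a 2-tuple per match.

[('  ', '6ce')]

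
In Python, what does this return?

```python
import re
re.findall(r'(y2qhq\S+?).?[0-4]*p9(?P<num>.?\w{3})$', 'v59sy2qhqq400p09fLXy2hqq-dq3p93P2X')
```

[('y2qhqq400p09fLXy2hqq-d', '3P2X')]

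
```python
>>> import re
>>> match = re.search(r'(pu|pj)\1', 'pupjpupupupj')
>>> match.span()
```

`\1` is not a pattern — it's the concrete string captured by group 1, re-applied verbatim.
`re.search` tries every starting position until one works.
The match spans [4:8] → 'pupu'.
Captured: group 1 = 'pu'.

(4, 8)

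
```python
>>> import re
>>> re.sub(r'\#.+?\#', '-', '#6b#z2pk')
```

'-z2pk'

Matches: at [0:4] → '#6b#'.
Every occurrence is swapped for '-'.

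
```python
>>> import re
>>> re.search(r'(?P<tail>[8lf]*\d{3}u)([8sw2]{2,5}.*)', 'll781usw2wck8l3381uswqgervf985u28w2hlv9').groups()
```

('ll781u', 'sw2wck8l3381uswqgervf985u28w2hlv9')

The match spans [0:39] → 'll781usw2wck8l3381uswqgervf985u28w2hlv9'.
Captured: group 1 = 'll781u', group 2 = 'sw2wck8l3381uswqgervf985u28w2hlv9'.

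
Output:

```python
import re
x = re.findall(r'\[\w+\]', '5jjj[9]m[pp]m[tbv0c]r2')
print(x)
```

['[9]', '[pp]', '[tbv0c]']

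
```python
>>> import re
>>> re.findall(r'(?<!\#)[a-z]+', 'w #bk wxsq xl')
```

['w', 'k', 'wxsq', 'xl']

The negative lookaround is zero-width — it rules out positions where the adjacent text would match, without consuming anything.
Scanning left to right: at [0:1] → 'w'; at [4:5] → 'k'; at [6:10] → 'wxsq'; at [11:13] → 'xl'.
`findall` yields the raw match text (4 of them) because the pattern has no groups.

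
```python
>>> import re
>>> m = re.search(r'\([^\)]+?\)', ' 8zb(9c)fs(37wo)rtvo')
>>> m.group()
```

'(9c)'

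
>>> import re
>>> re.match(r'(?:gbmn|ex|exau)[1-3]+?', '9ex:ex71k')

None

`match` is anchored at position 0; if the pattern doesn't fit there, it returns None.
Here position 0 doesn't satisfy it, so the call returns None.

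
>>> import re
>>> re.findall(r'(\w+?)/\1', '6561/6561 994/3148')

After group 1 captures some text, `\1` only succeeds where that same text appears again.
Walking the string: at [0:9] match '6561/6561', group 1 = '6561'.
One capturing group, so `findall` returns just the captured substring from the one match — 1 in all.

['6561']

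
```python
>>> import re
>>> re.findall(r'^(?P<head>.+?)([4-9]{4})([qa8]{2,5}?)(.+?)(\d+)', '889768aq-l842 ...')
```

This matches anchored at the start of the string; then one or more of any character (lazy) (captured as 'head'); then exactly 4 of a character in [4-9] (captured); then 2 to 5 of one of [qa8] (lazy) (captured); then one or more of any character (lazy) (captured); then one or more of a digit (captured).
Because the quantifier is non-greedy, it stops expanding at the earliest point where the rest of the pattern can succeed.
Walking the string: at [0:13] match '889768aq-l842', groups = ('8', '8976', '8a', 'q-l', '842').
5 groups means the one result is a tuple of 5 captured strings — 1 here.

[('8', '8976', '8a', 'q-l', '842')]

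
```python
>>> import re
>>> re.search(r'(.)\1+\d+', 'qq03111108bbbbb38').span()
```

(0, 10)

`\1` has to match the exact text group 1 already captured.
The match spans [0:10] → 'qq03111108'.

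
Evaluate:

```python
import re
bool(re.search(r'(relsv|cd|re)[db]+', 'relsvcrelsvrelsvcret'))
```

False

`search` walks the string left to right and returns the first match it finds.
Here nothing in the string fits, so the call returns None, and `bool(None)` is False.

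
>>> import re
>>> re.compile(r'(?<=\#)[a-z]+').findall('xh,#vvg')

['vvg']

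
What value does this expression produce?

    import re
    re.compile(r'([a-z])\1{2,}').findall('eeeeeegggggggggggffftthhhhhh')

`\1` has to match the exact text group 1 already captured.
One capturing group, so `findall` returns just the captured substring from each match — 4 in all.

['e', 'g', 'f', 'h']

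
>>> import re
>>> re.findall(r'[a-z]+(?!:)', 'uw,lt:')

['uw', 'l']

The negative lookahead/lookbehind blocks any match where the forbidden context is present.
With no groups in the pattern, `findall` gives back each whole match — 2 here.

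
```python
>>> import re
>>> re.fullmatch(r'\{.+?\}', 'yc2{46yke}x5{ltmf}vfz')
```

`re.fullmatch` is like wrapping the pattern in `^…$` (in single-line mode).
Here the string isn't matched end-to-end, so the call returns None.

None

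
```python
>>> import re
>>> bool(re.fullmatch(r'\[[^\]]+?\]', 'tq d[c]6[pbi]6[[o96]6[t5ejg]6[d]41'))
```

False

`re.fullmatch` requires the pattern to consume the entire string.
Here the string isn't matched end-to-end, so the call returns None, and `bool(None)` is False.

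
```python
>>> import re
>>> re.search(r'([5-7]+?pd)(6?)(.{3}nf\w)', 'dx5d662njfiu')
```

None

This matches one or more of a character in [5-7] (lazy), then the literal 'pd' (captured); then optionally a literal '6' (captured); then exactly 3 of any character, then the literal 'nf', then a word character (captured).
`re.search` scans for the first position where the pattern succeeds.
Here the pattern never matches, so the call returns None.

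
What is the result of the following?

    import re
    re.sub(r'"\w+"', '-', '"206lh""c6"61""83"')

Every occurrence is swapped for '-'.

'--61"-'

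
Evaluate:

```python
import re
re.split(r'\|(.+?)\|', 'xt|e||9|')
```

['xt', 'e', '', '9', '']

A non-greedy quantifier consumes as few characters as it can — just enough that the remainder of the pattern still matches from where it stops; whatever follows it matches normally.
The group in the pattern means `split` returns the separators' captures alongside the pieces.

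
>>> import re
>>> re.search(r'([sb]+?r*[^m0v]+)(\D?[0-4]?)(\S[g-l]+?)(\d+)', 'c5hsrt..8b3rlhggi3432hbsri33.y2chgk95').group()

'srt..8b3rlhggi3432hbsri33.y2chgk95'

The pattern matches one or more of one of [sb] (lazy), then zero or more of a literal 'r', then one or more of any character except [m0v] (captured); then optionally a non-digit, then optionally a character in [0-4] (captured); then a non-whitespace character, then one or more of a character in [g-l] (lazy) (captured); then one or more of a digit (captured).
The match spans [3:37] → 'srt..8b3rlhggi3432hbsri33.y2chgk95'.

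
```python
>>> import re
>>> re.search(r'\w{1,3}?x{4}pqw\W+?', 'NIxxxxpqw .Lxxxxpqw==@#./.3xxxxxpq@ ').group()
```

'NIxxxxpqw '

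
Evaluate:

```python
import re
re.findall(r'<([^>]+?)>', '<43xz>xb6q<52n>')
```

['43xz', '52n']

Because there's exactly one group, `findall` drops the full match and keeps group 1 from each hit.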